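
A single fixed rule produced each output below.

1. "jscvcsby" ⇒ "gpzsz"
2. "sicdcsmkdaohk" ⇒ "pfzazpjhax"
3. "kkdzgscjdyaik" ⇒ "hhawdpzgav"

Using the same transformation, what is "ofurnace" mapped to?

Looking at the pairs, the operation is to delete the last 3 characters, then shift every letter 3 places backward in the alphabet (wrapping around).
"ofurnace" → "ofurn" → "lcrok".

lcrok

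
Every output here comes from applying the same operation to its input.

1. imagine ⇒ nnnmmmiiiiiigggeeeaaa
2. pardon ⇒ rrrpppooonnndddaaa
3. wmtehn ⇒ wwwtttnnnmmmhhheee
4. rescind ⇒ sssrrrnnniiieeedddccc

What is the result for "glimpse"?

The pattern: sort the characters into reverse alphabetical order, then repeat every character 3 times.
For "glimpse" the result is "ssspppmmmllliiigggeee".

ssspppmmmllliiigggeee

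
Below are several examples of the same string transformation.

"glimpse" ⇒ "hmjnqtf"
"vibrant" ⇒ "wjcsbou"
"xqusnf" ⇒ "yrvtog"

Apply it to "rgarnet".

Rule — shift every letter 1 place forward in the alphabet (wrapping around).
For "rgarnet" the result is "shbsofu".

shbsofu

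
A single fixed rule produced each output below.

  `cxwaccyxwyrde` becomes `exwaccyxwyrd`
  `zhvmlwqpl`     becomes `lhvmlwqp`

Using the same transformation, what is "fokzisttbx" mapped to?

xokzisttb

Each output is the input with this applied: delete the first character, then move the last character to the front.
So "fokzisttbx" becomes "xokzisttb".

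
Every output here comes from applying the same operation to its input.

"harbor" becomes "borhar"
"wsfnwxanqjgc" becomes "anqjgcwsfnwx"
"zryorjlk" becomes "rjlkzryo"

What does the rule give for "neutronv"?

Each output is the input with this applied: swap the front and back halves of the string.
"neutronv" → "ronvneut".

ronvneut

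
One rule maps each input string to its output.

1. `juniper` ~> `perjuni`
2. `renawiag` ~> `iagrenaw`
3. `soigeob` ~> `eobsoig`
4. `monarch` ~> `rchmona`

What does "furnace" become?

Each output is the input with this applied: move the last 3 characters to the front (rotate right by 3).
So "furnace" becomes "acefurn".

acefurn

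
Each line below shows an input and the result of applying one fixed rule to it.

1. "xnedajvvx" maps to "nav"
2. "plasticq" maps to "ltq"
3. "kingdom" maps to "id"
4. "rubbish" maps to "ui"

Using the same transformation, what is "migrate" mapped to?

Looking at the pairs, the operation is to keep one character in every 3, starting at position 2 (positions 2nd, 5th, 8th, ...).
"migrate" → "ia".

ia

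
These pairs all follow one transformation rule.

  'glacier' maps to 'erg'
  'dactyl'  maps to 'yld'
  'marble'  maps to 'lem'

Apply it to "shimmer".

ers

Each output is the input with this applied: move the last 2 characters to the front (rotate right by 2), then keep only the first 3 characters.
On "shimmer" that produces "ers".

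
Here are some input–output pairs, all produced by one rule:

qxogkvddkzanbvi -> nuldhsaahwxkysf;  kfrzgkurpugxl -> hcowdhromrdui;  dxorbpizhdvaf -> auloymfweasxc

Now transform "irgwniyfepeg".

fodtkfvcbmbd

In each case the input is transformed by: shift every letter 3 places backward in the alphabet (wrapping around).
For "irgwniyfepeg" the result is "fodtkfvcbmbd".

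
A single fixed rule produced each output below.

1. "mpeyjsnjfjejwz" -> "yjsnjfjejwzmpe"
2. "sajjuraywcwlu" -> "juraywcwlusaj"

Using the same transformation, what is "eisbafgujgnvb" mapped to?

Each output is the input with this applied: move the first 3 characters to the end (rotate left by 3).
On "eisbafgujgnvb" that produces "bafgujgnvbeis".

bafgujgnvbeis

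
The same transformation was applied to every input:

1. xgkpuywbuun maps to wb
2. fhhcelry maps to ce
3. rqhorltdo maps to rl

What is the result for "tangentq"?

ge

Each output is the input with this applied: delete the last 3 characters, then keep only the last 2 characters.
Doing the same to "tangentq": "ge".
(Check on "rqhorltdo": → "rqhorl" → "rl" ✓)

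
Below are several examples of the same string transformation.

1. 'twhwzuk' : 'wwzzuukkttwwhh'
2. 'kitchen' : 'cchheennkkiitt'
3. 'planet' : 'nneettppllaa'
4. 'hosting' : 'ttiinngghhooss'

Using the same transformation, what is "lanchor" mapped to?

cchhoorrllaann

Looking at the pairs, the operation is to move the first 3 characters to the end (rotate left by 3), then double every character.
For "lanchor", step one produces "chorlan"; step two turns that into "cchhoorrllaann".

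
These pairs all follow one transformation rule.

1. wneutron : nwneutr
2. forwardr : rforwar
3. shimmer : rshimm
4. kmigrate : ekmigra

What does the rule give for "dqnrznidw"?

wdqnrzni

The pattern: move the last character to the front, then delete the last character.
Applying both steps to "dqnrznidw": "wdqnrznid", then "wdqnrzni".
(Check on "shimmer": → "rshimme" → "rshimm" ✓)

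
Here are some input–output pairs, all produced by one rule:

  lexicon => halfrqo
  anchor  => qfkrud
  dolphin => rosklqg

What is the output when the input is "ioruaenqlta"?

Looking at the pairs, the operation is to move the first character to the end, then shift every letter 3 places forward in the alphabet (wrapping around).
For "ioruaenqlta", step one produces "oruaenqltai"; step two turns that into "ruxdhqtowdl".
(Check on "lexicon": → "exiconl" → "halfrqo" ✓)

ruxdhqtowdl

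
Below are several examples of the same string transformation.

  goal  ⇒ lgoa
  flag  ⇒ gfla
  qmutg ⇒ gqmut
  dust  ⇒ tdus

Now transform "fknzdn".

nfknzd

Each output is the input with this applied: move the last character to the front.
On "fknzdn" that produces "nfknzd".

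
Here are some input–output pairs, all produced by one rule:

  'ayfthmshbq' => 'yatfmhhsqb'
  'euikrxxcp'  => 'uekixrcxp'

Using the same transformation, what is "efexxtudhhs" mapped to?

The rule is to swap each adjacent pair of characters (1↔2, 3↔4, ...).
"efexxtudhhs" → "fexetxduhhs".

fexetxduhhs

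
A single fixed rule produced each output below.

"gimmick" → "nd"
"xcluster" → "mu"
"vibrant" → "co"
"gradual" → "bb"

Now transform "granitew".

In each case the input is transformed by: shift every letter 1 place forward in the alphabet (wrapping around), then keep one character in every 3, starting at position 3 (positions 3rd, 6th, 9th, ...).
Starting from "granitew": after the first operation, "hsbojufx"; after the second, "bu".

bu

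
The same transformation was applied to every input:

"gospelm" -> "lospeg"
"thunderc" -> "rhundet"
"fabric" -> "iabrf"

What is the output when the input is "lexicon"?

oexicl

Looking at the pairs, the operation is to delete the last character, then swap the first and last characters.
On "lexicon": the first step gives "lexico", and the second then gives "oexicl".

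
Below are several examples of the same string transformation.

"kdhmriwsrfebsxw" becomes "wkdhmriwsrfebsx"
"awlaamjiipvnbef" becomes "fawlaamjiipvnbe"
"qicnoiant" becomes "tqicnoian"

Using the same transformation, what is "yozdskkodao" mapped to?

Looking at the pairs, the operation is to move the last character to the front.
So "yozdskkodao" becomes "oyozdskkoda".

oyozdskkoda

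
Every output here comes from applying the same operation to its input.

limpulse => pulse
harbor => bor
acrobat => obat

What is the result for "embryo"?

ryo

What's happening: delete the first 3 characters.
On "embryo" that produces "ryo".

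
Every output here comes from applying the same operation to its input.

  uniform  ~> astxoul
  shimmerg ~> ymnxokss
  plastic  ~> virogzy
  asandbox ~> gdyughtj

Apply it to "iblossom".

oshuryuy

The transformation: shift every letter 6 places forward in the alphabet (wrapping around), then take characters alternately from the front and the back (1st, last, 2nd, 2nd-last, ...).
For "iblossom", step one produces "ohruyyus"; step two turns that into "oshuryuy".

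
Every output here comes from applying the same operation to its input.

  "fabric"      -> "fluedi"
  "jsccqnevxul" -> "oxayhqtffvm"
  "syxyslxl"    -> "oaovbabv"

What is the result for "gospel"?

ohsvrj

Each output is the input with this applied: shift every letter 3 places forward in the alphabet (wrapping around), then reverse the string.
Working it through for "gospel": intermediate "jrvsho", final "ohsvrj".
(Check on "jsccqnevxul": → "mvfftqhyaxo" → "oxayhqtffvm" ✓)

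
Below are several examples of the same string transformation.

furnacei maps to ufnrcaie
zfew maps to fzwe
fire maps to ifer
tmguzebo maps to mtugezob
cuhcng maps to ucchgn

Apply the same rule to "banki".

Rule — swap each adjacent pair of characters (1↔2, 3↔4, ...).
So "banki" becomes "abkni".

abkni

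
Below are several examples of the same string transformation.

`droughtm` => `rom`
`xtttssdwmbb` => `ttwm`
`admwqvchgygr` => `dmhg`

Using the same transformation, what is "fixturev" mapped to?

The rule is to swap each adjacent pair of characters (1↔2, 3↔4, ...), then keep one character in every 3, starting at position 1 (positions 1st, 4th, 7th, ...).
Applying both steps to "fixturev": "iftxruve", then "ixv".

ixv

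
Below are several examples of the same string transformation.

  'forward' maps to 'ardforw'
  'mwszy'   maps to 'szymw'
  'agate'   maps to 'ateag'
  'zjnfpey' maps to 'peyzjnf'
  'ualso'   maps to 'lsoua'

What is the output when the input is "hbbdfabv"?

In each case the input is transformed by: move the last 3 characters to the front (rotate right by 3).
For "hbbdfabv" the result is "abvhbbdf".

abvhbbdf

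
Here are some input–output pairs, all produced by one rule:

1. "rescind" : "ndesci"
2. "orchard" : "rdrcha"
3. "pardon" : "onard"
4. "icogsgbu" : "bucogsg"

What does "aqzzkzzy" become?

zyqzzkz

Each output is the input with this applied: delete the first character, then move the last 2 characters to the front (rotate right by 2).
For "aqzzkzzy", step one produces "qzzkzzy"; step two turns that into "zyqzzkz".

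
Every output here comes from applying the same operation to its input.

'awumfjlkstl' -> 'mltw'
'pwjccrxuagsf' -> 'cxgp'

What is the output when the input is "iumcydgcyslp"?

cgsi

In each case the input is transformed by: move the first 3 characters to the end (rotate left by 3), then keep one character in every 3, starting at position 1 (positions 1st, 4th, 7th, ...).
Applying both steps to "iumcydgcyslp": "cydgcyslpium", then "cgsi".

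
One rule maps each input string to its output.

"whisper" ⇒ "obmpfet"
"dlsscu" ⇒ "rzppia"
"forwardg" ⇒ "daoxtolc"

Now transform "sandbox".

The transformation: shift every letter 3 places backward in the alphabet (wrapping around), then reverse the string.
On "sandbox" that produces "ulyakxp".

ulyakxp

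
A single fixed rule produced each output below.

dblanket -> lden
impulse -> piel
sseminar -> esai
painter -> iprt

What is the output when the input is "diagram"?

admr

Looking at the pairs, the operation is to keep every other character starting from the first (positions 1st, 3rd, 5th, ...), then swap each adjacent pair of characters (1↔2, 3↔4, ...).
On "diagram": the first step gives "darm", and the second then gives "admr".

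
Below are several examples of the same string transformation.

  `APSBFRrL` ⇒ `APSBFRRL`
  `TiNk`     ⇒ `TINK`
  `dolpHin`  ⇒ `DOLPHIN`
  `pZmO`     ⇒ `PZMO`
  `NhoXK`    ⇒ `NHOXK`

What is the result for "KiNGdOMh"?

KINGDOMH

Looking at the pairs, the operation is to convert every letter to uppercase.
Applying that to "KiNGdOMh" gives "KINGDOMH".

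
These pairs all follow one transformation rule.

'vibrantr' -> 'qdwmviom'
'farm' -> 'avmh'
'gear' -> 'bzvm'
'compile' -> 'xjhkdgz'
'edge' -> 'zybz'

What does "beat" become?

What's happening: shift every letter 5 places backward in the alphabet (wrapping around).
Doing the same to "beat": "wzvo".

wzvo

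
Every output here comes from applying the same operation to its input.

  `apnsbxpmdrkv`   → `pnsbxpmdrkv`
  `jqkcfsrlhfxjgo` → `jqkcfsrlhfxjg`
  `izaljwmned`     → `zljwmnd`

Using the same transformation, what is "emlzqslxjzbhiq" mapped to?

The transformation: remove every vowel.
On "emlzqslxjzbhiq" that produces "mlzqslxjzbhq".

mlzqslxjzbhq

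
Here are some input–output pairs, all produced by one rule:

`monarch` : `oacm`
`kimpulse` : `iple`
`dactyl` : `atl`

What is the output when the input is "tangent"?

Looking at the pairs, the operation is to move the first character to the end, then keep every other character starting from the first (positions 1st, 3rd, 5th, ...).
Starting from "tangent": after the first operation, "angentt"; after the second, "agnt".

agnt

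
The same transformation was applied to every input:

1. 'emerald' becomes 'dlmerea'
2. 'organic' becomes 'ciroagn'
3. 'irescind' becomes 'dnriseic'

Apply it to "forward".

In each case the input is transformed by: move the last 2 characters to the front (rotate right by 2), then swap each adjacent pair of characters (1↔2, 3↔4, ...).
On "forward": the first step gives "rdforwa", and the second then gives "drofwra".

drofwra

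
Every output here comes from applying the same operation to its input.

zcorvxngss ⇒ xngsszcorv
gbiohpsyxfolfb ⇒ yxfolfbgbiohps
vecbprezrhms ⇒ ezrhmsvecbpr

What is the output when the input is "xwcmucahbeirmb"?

The transformation: swap the front and back halves of the string.
Doing the same to "xwcmucahbeirmb": "hbeirmbxwcmuca".

hbeirmbxwcmuca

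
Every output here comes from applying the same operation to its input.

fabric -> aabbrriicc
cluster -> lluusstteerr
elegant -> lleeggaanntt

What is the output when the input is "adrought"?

ddrroouugghhtt

Each output is the input with this applied: delete the first character, then double every character.
Starting from "adrought": after the first operation, "drought"; after the second, "ddrroouugghhtt".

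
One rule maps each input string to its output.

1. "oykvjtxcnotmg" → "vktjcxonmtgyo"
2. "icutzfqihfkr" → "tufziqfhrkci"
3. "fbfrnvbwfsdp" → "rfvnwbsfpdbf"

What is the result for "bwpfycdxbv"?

fpcyxdvbwb

Rule — swap each adjacent pair of characters (1↔2, 3↔4, ...), then move the first 2 characters to the end (rotate left by 2).
Working it through for "bwpfycdxbv": intermediate "wbfpcyxdvb", final "fpcyxdvbwb".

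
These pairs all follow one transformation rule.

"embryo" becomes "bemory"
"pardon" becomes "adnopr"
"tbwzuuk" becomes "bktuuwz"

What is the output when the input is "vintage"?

aegintv

Each output is the input with this applied: sort the characters into alphabetical order.
Doing the same to "vintage": "aegintv".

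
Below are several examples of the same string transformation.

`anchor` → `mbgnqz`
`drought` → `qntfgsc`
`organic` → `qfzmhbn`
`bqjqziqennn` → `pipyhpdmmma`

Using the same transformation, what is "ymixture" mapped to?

lhwstqdx

The pattern: shift every letter 1 place backward in the alphabet (wrapping around), then move the first character to the end.
For "ymixture", step one produces "xlhwstqd"; step two turns that into "lhwstqdx".
(Check on "bqjqziqennn": → "apipyhpdmmm" → "pipyhpdmmma" ✓)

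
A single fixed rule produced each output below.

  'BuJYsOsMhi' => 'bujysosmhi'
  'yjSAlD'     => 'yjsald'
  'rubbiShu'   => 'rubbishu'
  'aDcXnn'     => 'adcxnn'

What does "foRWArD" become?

forward

What's happening: convert every letter to lowercase.
On "foRWArD" that produces "forward".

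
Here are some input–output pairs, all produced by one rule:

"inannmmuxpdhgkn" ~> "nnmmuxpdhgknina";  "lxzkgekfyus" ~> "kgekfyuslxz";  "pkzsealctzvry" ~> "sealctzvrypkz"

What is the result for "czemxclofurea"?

Looking at the pairs, the operation is to move the first 3 characters to the end (rotate left by 3).
So "czemxclofurea" becomes "mxclofureacze".

mxclofureacze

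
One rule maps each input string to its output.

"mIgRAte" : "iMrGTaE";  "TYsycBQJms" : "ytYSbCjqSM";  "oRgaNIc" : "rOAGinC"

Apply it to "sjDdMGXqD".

JSDdgmQxd

What's happening: swap each adjacent pair of characters (1↔2, 3↔4, ...), then flip the case of every letter.
Working it through for "sjDdMGXqD": intermediate "jsdDGMqXD", final "JSDdgmQxd".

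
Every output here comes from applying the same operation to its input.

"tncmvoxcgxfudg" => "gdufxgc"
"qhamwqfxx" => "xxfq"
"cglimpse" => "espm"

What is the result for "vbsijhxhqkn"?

nkqhx

Looking at the pairs, the operation is to take characters alternately from the front and the back (1st, last, 2nd, 2nd-last, ...), then keep every other character starting from the second (positions 2nd, 4th, 6th, ...).
On "vbsijhxhqkn": the first step gives "vnbksqihjxh", and the second then gives "nkqhx".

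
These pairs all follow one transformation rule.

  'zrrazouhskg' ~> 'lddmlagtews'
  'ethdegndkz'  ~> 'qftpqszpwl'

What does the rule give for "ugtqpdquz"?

Looking at the pairs, the operation is to shift every letter 12 places forward in the alphabet (wrapping around).
For "ugtqpdquz" the result is "gsfcbpcgl".

gsfcbpcgl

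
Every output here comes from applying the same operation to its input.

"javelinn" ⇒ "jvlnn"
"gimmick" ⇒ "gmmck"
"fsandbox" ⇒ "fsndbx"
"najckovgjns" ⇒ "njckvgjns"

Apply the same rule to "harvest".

hrvst

Rule — remove every vowel.
For "harvest" the result is "hrvst".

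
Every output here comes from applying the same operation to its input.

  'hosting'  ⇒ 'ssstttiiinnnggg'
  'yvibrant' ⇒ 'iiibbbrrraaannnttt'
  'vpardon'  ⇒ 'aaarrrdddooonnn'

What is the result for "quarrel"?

The pattern: delete the first 2 characters, then repeat every character 3 times.
Working it through for "quarrel": intermediate "arrel", final "aaarrrrrreeelll".

aaarrrrrreeelll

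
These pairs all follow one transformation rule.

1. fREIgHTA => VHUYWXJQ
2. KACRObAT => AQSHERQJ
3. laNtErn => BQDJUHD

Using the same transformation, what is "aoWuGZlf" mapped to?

Rule — shift every letter 10 places backward in the alphabet (wrapping around), then convert every letter to uppercase.
For "aoWuGZlf", step one produces "qeMkWPbv"; step two turns that into "QEMKWPBV".

QEMKWPBV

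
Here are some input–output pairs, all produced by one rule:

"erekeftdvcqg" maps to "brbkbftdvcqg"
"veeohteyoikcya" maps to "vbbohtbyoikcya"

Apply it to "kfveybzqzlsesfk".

kfvbybzqzlsbsfk

The transformation: replace every "e" with "b".
"kfveybzqzlsesfk" → "kfvbybzqzlsbsfk".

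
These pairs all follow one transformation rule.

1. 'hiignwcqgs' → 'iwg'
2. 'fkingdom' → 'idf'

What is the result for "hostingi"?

The rule is to move the first character to the end, then keep one character in every 3, starting at position 2 (positions 2nd, 5th, 8th, ...).
Applying both steps to "hostingi": "ostingih", then "snh".

snh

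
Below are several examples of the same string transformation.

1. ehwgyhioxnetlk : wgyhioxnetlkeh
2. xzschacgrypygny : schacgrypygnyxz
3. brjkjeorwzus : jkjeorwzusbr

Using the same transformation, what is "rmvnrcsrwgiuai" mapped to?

vnrcsrwgiuairm

The rule is to move the first 2 characters to the end (rotate left by 2).
On "rmvnrcsrwgiuai" that produces "vnrcsrwgiuairm".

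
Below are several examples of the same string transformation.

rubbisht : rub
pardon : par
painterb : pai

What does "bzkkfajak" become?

bzk

What's happening: keep only the first 3 characters.
Applying that to "bzkkfajak" gives "bzk".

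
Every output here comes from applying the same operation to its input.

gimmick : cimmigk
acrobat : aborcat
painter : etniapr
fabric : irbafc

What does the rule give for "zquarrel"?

errauqzl

In each case the input is transformed by: reverse the string, then move the first character to the end.
Starting from "zquarrel": after the first operation, "lerrauqz"; after the second, "errauqzl".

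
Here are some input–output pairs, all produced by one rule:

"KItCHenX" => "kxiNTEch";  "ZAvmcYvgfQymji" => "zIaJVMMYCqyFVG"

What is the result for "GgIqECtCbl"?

The pattern: flip the case of every letter, then take characters alternately from the front and the back (1st, last, 2nd, 2nd-last, ...).
Working it through for "GgIqECtCbl": intermediate "gGiQecTcBL", final "gLGBicQTec".

gLGBicQTec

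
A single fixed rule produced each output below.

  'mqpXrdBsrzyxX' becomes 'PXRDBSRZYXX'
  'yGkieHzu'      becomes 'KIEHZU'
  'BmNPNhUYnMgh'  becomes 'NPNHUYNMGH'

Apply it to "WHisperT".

ISPERT

The rule is to delete the first 2 characters, then convert every letter to uppercase.
Starting from "WHisperT": after the first operation, "isperT"; after the second, "ISPERT".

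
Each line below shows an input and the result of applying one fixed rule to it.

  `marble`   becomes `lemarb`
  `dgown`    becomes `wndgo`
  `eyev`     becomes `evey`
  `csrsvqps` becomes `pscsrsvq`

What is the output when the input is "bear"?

arbe

Rule — move the last 2 characters to the front (rotate right by 2).
On "bear" that produces "arbe".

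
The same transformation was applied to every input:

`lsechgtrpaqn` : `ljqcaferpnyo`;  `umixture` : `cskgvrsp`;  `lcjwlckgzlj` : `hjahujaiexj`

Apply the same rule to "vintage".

ctglrye

The transformation: shift every letter 2 places backward in the alphabet (wrapping around), then move the last character to the front.
Applying that to "vintage" gives "ctglrye".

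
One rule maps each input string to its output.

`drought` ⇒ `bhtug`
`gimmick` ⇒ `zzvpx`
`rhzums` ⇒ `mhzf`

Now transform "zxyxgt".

lktg

Looking at the pairs, the operation is to delete the first 2 characters, then shift every letter 13 places forward in the alphabet (wrapping around) — i.e. ROT13.
Working it through for "zxyxgt": intermediate "yxgt", final "lktg".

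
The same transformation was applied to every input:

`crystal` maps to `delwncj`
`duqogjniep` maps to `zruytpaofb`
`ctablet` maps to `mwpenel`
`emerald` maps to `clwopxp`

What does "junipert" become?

In each case the input is transformed by: move the first 3 characters to the end (rotate left by 3), then shift every letter 11 places forward in the alphabet (wrapping around).
Applying both steps to "junipert": "ipertjun", then "tapceufy".

tapceufy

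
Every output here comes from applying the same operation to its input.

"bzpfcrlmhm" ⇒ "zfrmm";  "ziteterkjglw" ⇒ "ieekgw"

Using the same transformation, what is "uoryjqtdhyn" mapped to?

Each output is the input with this applied: keep every other character starting from the second (positions 2nd, 4th, 6th, ...).
On "uoryjqtdhyn" that produces "oyqdy".

oyqdy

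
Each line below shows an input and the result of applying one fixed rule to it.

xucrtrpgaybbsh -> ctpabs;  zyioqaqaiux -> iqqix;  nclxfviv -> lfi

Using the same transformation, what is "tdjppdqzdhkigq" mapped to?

jpqdkg

Each output is the input with this applied: keep every other character starting from the first (positions 1st, 3rd, 5th, ...), then delete the first character.
"tdjppdqzdhkigq" → "jpqdkg".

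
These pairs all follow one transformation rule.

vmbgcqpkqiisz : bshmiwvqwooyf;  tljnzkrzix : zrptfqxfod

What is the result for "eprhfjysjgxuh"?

Looking at the pairs, the operation is to shift every letter 6 places forward in the alphabet (wrapping around).
On "eprhfjysjgxuh" that produces "kvxnlpeypmdan".

kvxnlpeypmdan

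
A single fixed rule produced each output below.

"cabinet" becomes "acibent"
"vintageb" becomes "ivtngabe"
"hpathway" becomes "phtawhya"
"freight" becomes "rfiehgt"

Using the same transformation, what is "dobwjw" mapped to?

odwbwj

The transformation: swap each adjacent pair of characters (1↔2, 3↔4, ...).
On "dobwjw" that produces "odwbwj".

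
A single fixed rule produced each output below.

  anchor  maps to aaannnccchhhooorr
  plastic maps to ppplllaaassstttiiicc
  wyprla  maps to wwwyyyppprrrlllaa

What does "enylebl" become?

Rule — repeat every character 3 times, then delete the last character.
Working it through for "enylebl": intermediate "eeennnyyyllleeebbblll", final "eeennnyyyllleeebbbll".

eeennnyyyllleeebbbll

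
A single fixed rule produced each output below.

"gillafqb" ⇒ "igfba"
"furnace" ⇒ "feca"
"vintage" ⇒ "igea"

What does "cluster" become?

The pattern: sort the characters into reverse alphabetical order, then delete the first 3 characters.
So "cluster" becomes "rlec".

rlec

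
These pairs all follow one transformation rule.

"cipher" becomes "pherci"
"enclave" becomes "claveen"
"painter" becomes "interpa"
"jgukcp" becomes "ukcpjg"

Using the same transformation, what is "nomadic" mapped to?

In each case the input is transformed by: move the first 2 characters to the end (rotate left by 2).
Applying that to "nomadic" gives "madicno".

madicno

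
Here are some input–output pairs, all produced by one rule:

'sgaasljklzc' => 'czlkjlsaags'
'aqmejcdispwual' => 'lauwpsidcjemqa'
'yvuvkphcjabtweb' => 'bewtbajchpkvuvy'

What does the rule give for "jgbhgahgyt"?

tyghaghbgj

Each output is the input with this applied: reverse the string.
On "jgbhgahgyt" that produces "tyghaghbgj".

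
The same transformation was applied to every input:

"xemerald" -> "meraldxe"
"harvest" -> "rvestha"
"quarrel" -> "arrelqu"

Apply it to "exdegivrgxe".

degivrgxeex

Rule — move the first 2 characters to the end (rotate left by 2).
Applying that to "exdegivrgxe" gives "degivrgxeex".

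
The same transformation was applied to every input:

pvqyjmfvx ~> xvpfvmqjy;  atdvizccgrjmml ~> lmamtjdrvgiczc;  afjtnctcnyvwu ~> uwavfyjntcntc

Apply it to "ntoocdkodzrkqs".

Looking at the pairs, the operation is to move the last character to the front, then take characters alternately from the front and the back (1st, last, 2nd, 2nd-last, ...).
On "ntoocdkodzrkqs": the first step gives "sntoocdkodzrkq", and the second then gives "sqnktrozodcodk".

sqnktrozodcodk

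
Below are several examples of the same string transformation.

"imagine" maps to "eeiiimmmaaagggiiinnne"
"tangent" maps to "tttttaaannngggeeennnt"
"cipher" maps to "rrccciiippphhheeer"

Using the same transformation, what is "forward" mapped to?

Looking at the pairs, the operation is to repeat every character 3 times, then move the last 2 characters to the front (rotate right by 2).
Working it through for "forward": intermediate "fffooorrrwwwaaarrrddd", final "ddfffooorrrwwwaaarrrd".
(Check on "cipher": → "ccciiippphhheeerrr" → "rrccciiippphhheeer" ✓)

ddfffooorrrwwwaaarrrd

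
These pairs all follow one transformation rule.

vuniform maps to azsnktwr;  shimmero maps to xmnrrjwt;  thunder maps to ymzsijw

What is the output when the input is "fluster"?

The rule is to shift every letter 5 places forward in the alphabet (wrapping around).
For "fluster" the result is "kqzxyjw".

kqzxyjw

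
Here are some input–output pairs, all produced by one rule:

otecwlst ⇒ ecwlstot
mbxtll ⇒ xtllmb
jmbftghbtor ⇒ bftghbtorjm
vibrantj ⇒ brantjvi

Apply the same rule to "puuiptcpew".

The transformation: move the first 2 characters to the end (rotate left by 2).
For "puuiptcpew" the result is "uiptcpewpu".

uiptcpewpu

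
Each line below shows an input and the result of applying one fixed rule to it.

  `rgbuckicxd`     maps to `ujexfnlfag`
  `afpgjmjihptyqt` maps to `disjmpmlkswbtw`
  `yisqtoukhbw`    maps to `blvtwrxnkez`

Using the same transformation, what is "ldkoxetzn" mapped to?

ognrahwcq

The transformation: shift every letter 3 places forward in the alphabet (wrapping around).
For "ldkoxetzn" the result is "ognrahwcq".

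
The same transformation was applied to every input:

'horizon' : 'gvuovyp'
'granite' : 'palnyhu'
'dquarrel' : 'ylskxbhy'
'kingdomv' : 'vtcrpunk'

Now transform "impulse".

Each output is the input with this applied: move the last 3 characters to the front (rotate right by 3), then shift every letter 7 places forward in the alphabet (wrapping around).
Working it through for "impulse": intermediate "lseimpu", final "szlptwb".

szlptwb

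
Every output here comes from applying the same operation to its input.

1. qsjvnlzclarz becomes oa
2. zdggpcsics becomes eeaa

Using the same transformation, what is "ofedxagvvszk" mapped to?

The rule is to shift every letter 2 places backward in the alphabet (wrapping around), then keep only the vowels.
"ofedxagvvszk" → "mdcbvyettqxi" → "ei".

ei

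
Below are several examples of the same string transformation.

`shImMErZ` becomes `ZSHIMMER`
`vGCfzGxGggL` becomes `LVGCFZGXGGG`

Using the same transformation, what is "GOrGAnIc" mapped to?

Rule — move the last character to the front, then convert every letter to uppercase.
On "GOrGAnIc" that produces "CGORGANI".

CGORGANI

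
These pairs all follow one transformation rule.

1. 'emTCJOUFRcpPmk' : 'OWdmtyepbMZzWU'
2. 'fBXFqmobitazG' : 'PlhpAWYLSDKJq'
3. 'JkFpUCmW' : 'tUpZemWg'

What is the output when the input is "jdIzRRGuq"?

TNsJbbqEA

The rule is to shift every letter 10 places forward in the alphabet (wrapping around), then flip the case of every letter.
Working it through for "jdIzRRGuq": intermediate "tnSjBBQea", final "TNsJbbqEA".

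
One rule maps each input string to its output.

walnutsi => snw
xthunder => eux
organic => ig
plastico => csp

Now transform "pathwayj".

yhp

Rule — reverse the string, then keep one character in every 3, starting at position 2 (positions 2nd, 5th, 8th, ...).
Working it through for "pathwayj": intermediate "jyawhtap", final "yhp".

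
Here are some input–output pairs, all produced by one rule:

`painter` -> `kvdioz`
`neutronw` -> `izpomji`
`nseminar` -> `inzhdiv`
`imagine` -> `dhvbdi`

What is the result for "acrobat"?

Rule — shift every letter 5 places backward in the alphabet (wrapping around), then delete the last character.
Starting from "acrobat": after the first operation, "vxmjwvo"; after the second, "vxmjwv".

vxmjwv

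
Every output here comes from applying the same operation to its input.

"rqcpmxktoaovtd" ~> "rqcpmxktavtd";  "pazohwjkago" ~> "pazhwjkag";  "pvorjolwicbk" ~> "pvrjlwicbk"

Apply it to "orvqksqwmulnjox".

rvqksqwmulnjx

Rule — remove every "o".
"orvqksqwmulnjox" → "rvqksqwmulnjx".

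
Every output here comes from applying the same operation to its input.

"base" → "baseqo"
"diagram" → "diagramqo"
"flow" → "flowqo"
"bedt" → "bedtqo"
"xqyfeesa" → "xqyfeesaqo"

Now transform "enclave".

enclaveqo

The rule is to append "qo".
"enclave" → "enclaveqo".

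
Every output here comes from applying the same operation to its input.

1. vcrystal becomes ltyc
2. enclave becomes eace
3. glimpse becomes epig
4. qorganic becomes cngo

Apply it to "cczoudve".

edoc

The transformation: reverse the string, then keep every other character starting from the first (positions 1st, 3rd, 5th, ...).
On "cczoudve": the first step gives "evduozcc", and the second then gives "edoc".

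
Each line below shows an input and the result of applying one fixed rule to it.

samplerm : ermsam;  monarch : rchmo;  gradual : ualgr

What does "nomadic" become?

In each case the input is transformed by: move the last 3 characters to the front (rotate right by 3), then delete the last 2 characters.
For "nomadic", step one produces "dicnoma"; step two turns that into "dicno".

dicno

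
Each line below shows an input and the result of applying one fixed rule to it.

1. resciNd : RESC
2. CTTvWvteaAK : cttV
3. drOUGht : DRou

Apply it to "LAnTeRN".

laNt

Rule — flip the case of every letter, then keep only the first 4 characters.
Applying both steps to "LAnTeRN": "laNtErn", then "laNt".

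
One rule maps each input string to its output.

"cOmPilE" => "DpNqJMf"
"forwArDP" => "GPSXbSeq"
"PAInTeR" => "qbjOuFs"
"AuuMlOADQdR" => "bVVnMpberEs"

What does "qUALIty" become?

RvbmjUZ

The transformation: flip the case of every letter, then shift every letter 1 place forward in the alphabet (wrapping around).
Applying both steps to "qUALIty": "QualiTY", then "RvbmjUZ".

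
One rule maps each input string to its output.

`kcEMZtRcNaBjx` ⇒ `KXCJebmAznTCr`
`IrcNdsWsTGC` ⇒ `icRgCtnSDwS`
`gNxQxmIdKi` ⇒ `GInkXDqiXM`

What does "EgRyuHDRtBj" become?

eJGbrTYrUdh

The transformation: flip the case of every letter, then take characters alternately from the front and the back (1st, last, 2nd, 2nd-last, ...).
Doing the same to "EgRyuHDRtBj": "eJGbrTYrUdh".
(Check on "gNxQxmIdKi": → "GnXqXMiDkI" → "GInkXDqiXM" ✓)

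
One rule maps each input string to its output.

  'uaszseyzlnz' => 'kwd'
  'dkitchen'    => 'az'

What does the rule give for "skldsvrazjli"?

dnra

Looking at the pairs, the operation is to keep one character in every 3, starting at position 3 (positions 3rd, 6th, 9th, ...), then shift every letter 8 places backward in the alphabet (wrapping around).
Doing the same to "skldsvrazjli": "dnra".
(Check on "dkitchen": → "ih" → "az" ✓)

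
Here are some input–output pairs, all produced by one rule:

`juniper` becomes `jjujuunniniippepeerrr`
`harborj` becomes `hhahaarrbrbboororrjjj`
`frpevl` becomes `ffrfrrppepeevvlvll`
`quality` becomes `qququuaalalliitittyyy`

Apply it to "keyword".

What's happening: repeat every character 3 times, then swap each adjacent pair of characters (1↔2, 3↔4, ...).
For "keyword", step one produces "kkkeeeyyywwwooorrrddd"; step two turns that into "kkekeeyywywwoororrddd".

kkekeeyywywwoororrddd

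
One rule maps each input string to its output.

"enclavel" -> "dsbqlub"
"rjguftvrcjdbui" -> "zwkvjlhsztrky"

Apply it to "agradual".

The rule is to delete the first character, then shift every letter 10 places backward in the alphabet (wrapping around).
Starting from "agradual": after the first operation, "gradual"; after the second, "whqtkqb".

whqtkqb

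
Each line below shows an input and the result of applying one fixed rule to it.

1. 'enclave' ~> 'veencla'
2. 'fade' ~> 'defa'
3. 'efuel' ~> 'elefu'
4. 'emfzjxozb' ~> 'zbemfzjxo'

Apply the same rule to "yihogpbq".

bqyihogp

Each output is the input with this applied: move the last 2 characters to the front (rotate right by 2).
For "yihogpbq" the result is "bqyihogp".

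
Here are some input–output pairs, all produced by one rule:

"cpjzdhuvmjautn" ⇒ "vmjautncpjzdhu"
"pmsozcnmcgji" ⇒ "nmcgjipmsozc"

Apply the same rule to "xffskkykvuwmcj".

In each case the input is transformed by: swap the front and back halves of the string.
So "xffskkykvuwmcj" becomes "kvuwmcjxffskky".

kvuwmcjxffskky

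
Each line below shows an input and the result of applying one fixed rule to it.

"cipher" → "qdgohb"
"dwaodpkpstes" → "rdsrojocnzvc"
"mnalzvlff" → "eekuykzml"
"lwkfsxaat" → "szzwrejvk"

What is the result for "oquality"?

xshkztpn

Rule — reverse the string, then shift every letter 1 place backward in the alphabet (wrapping around).
Applying both steps to "oquality": "ytilauqo", then "xshkztpn".
(Check on "mnalzvlff": → "fflvzlanm" → "eekuykzml" ✓)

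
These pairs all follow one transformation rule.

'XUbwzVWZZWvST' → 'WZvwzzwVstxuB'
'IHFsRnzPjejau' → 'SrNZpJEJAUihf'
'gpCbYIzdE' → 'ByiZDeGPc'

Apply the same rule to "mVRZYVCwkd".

In each case the input is transformed by: flip the case of every letter, then move the first 3 characters to the end (rotate left by 3).
For "mVRZYVCwkd", step one produces "MvrzyvcWKD"; step two turns that into "zyvcWKDMvr".

zyvcWKDMvr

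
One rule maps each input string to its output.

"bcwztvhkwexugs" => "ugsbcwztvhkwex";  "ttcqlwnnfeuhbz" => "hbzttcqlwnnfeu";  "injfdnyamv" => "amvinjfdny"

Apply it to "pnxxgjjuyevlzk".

lzkpnxxgjjuyev

The pattern: move the last 3 characters to the front (rotate right by 3).
On "pnxxgjjuyevlzk" that produces "lzkpnxxgjjuyev".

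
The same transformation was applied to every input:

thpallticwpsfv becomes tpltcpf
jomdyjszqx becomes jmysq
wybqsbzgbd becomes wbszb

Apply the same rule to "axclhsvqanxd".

achvax

The transformation: keep every other character starting from the first (positions 1st, 3rd, 5th, ...).
Applying that to "axclhsvqanxd" gives "achvax".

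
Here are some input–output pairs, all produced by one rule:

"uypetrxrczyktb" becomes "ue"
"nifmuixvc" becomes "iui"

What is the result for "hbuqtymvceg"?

Looking at the pairs, the operation is to keep only the vowels.
For "hbuqtymvceg" the result is "ue".

ue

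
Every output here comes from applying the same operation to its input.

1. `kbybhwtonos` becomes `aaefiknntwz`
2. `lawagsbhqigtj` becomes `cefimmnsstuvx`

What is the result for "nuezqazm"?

cgllmqyz

The rule is to shift every letter 12 places forward in the alphabet (wrapping around), then sort the characters into alphabetical order.
"nuezqazm" → "cgllmqyz".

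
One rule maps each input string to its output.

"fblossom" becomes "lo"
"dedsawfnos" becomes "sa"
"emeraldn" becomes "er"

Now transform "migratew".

The rule is to swap the front and back halves of the string, then keep only the last 2 characters.
For "migratew", step one produces "atewmigr"; step two turns that into "gr".

gr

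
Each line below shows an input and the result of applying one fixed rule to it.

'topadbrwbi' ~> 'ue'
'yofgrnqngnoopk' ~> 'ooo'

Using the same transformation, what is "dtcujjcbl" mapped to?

eu

Rule — shift every letter 1 place forward in the alphabet (wrapping around), then keep only the vowels.
Applying both steps to "dtcujjcbl": "eudvkkdcm", then "eu".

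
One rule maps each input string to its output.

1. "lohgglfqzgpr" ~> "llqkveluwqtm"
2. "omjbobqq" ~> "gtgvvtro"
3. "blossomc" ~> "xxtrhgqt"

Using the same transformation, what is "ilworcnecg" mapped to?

The transformation: move the first 3 characters to the end (rotate left by 3), then shift every letter 5 places forward in the alphabet (wrapping around).
Starting from "ilworcnecg": after the first operation, "orcnecgilw"; after the second, "twhsjhlnqb".

twhsjhlnqb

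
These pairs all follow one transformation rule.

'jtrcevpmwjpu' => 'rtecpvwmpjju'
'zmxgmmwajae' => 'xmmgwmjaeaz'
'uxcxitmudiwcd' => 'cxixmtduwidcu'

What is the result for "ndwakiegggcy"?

The transformation: move the first character to the end, then swap each adjacent pair of characters (1↔2, 3↔4, ...).
Starting from "ndwakiegggcy": after the first operation, "dwakiegggcyn"; after the second, "wdkaeiggcgny".

wdkaeiggcgny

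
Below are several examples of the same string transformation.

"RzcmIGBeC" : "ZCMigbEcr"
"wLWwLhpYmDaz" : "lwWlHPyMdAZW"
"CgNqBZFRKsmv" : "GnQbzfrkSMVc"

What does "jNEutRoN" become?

Each output is the input with this applied: flip the case of every letter, then move the first character to the end.
For "jNEutRoN", step one produces "JneUTrOn"; step two turns that into "neUTrOnJ".

neUTrOnJ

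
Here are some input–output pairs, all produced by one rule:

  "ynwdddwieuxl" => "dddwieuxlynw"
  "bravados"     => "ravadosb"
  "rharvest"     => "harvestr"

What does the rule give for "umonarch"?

Looking at the pairs, the operation is to swap the front and back halves of the string, then move the last 3 characters to the front (rotate right by 3).
On "umonarch": the first step gives "archumon", and the second then gives "monarchu".

monarchu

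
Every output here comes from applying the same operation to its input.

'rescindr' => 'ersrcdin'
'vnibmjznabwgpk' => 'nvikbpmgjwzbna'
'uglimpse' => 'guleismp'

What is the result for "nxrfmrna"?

The rule is to move the first character to the end, then take characters alternately from the front and the back (1st, last, 2nd, 2nd-last, ...).
Working it through for "nxrfmrna": intermediate "xrfmrnan", final "xnrafnmr".

xnrafnmr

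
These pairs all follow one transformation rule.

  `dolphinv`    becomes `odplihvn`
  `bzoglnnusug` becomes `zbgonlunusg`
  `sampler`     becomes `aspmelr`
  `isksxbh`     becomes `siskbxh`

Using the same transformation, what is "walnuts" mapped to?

awnltus

In each case the input is transformed by: swap each adjacent pair of characters (1↔2, 3↔4, ...).
So "walnuts" becomes "awnltus".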